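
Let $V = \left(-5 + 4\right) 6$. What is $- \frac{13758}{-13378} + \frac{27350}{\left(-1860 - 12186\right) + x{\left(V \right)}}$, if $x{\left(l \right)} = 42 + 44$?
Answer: $- \frac{8691331}{9337844} \approx -0.93076$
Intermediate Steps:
$V = -6$ ($V = \left(-1\right) 6 = -6$)
$x{\left(l \right)} = 86$
$- \frac{13758}{-13378} + \frac{27350}{\left(-1860 - 12186\right) + x{\left(V \right)}} = - \frac{13758}{-13378} + \frac{27350}{\left(-1860 - 12186\right) + 86} = \left(-13758\right) \left(- \frac{1}{13378}\right) + \frac{27350}{-14046 + 86} = \frac{6879}{6689} + \frac{27350}{-13960} = \frac{6879}{6689} + 27350 \left(- \frac{1}{13960}\right) = \frac{6879}{6689} - \frac{2735}{1396} = - \frac{8691331}{9337844}$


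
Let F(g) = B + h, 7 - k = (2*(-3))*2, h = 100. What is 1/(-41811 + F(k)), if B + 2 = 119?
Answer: -1/41594 ≈ -2.4042e-5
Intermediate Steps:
B = 117 (B = -2 + 119 = 117)
k = 19 (k = 7 - 2*(-3)*2 = 7 - (-6)*2 = 7 - 1*(-12) = 7 + 12 = 19)
F(g) = 217 (F(g) = 117 + 100 = 217)
1/(-41811 + F(k)) = 1/(-41811 + 217) = 1/(-41594) = -1/41594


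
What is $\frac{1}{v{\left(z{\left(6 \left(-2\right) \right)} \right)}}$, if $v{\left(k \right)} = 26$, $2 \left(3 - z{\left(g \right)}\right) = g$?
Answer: $\frac{1}{26} \approx 0.038462$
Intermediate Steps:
$z{\left(g \right)} = 3 - \frac{g}{2}$
$\frac{1}{v{\left(z{\left(6 \left(-2\right) \right)} \right)}} = \frac{1}{26}$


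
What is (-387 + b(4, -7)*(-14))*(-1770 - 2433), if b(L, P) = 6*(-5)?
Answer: -138699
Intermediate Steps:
b(L, P) = -30
(-387 + b(4, -7)*(-14))*(-1770 - 2433) = (-387 - 30*(-14))*(-1770 - 2433) = (-387 + 420)*(-4203) = 33*(-4203) = -138699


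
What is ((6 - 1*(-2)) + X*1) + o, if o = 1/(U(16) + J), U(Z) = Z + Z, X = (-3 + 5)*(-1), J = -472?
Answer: 2639/440 ≈ 5.9977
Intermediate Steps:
X = -2 (X = 2*(-1) = -2)
U(Z) = 2*Z
o = -1/440 (o = 1/(2*16 - 472) = 1/(32 - 472) = 1/(-440) = -1/440 ≈ -0.0022727)
((6 - 1*(-2)) + X*1) + o = ((6 - 1*(-2)) - 2*1) - 1/440 = ((6 + 2) - 2) - 1/440 = (8 - 2) - 1/440 = 6 - 1/440 = 2639/440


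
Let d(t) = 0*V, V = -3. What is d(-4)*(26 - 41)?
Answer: 0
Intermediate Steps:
d(t) = 0 (d(t) = 0*(-3) = 0)
d(-4)*(26 - 41) = 0*(26 - 41) = 0*(-15) = 0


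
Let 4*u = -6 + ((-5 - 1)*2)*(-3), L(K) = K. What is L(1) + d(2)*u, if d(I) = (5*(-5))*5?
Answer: -1873/2 ≈ -936.50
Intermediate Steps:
d(I) = -125 (d(I) = -25*5 = -125)
u = 15/2 (u = (-6 + ((-5 - 1)*2)*(-3))/4 = (-6 - 6*2*(-3))/4 = (-6 - 12*(-3))/4 = (-6 + 36)/4 = (¼)*30 = 15/2 ≈ 7.5000)
L(1) + d(2)*u = 1 - 125*15/2 = 1 - 1875/2 = -1873/2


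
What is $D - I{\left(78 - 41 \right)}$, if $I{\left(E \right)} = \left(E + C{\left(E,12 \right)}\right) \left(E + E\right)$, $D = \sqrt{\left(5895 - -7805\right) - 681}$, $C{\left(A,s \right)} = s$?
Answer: $-3626 + \sqrt{13019} \approx -3511.9$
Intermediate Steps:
$D = \sqrt{13019}$ ($D = \sqrt{\left(5895 + 7805\right) - 681} = \sqrt{13700 - 681} = \sqrt{13019} \approx 114.1$)
$I{\left(E \right)} = 2 E \left(12 + E\right)$ ($I{\left(E \right)} = \left(E + 12\right) \left(E + E\right) = \left(12 + E\right) 2 E = 2 E \left(12 + E\right)$)
$D - I{\left(78 - 41 \right)} = \sqrt{13019} - 2 \left(78 - 41\right) \left(12 + \left(78 - 41\right)\right) = \sqrt{13019} - 2 \cdot 37 \left(12 + 37\right) = \sqrt{13019} - 2 \cdot 37 \cdot 49 = \sqrt{13019} - 3626 = -3626 + \sqrt{13019}$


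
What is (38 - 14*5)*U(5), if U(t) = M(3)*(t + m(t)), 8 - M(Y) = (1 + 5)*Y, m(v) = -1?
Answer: 1280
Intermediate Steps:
M(Y) = 8 - 6*Y (M(Y) = 8 - (1 + 5)*Y = 8 - 6*Y)
U(t) = 10 - 10*t (U(t) = (8 - 6*3)*(t - 1) = (8 - 18)*(-1 + t) = -10*(-1 + t) = 10 - 10*t)
(38 - 14*5)*U(5) = (38 - 14*5)*(10 - 10*5) = (38 - 70)*(10 - 50) = -32*(-40) = 1280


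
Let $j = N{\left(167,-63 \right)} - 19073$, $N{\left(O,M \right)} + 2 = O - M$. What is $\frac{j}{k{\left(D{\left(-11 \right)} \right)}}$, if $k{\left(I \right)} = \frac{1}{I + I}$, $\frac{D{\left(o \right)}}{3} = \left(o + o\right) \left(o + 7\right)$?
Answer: $-9950160$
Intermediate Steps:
$N{\left(O,M \right)} = -2 + O - M$ ($N{\left(O,M \right)} = -2 - \left(M - O\right) = -2 + O - M$)
$D{\left(o \right)} = 6 o \left(7 + o\right)$ ($D{\left(o \right)} = 3 \left(o + o\right) \left(o + 7\right) = 3 \cdot 2 o \left(7 + o\right) = 6 o \left(7 + o\right)$)
$k{\left(I \right)} = \frac{1}{2 I}$
$j = -18845$ ($j = \left(-2 + 167 - -63\right) - 19073 = \left(-2 + 167 + 63\right) - 19073 = 228 - 19073 = -18845$)
$\frac{j}{k{\left(D{\left(-11 \right)} \right)}} = - \frac{18845}{\frac{1}{2} \frac{1}{6 \left(-11\right) \left(7 - 11\right)}} = - \frac{18845}{\frac{1}{2} \frac{1}{6 \left(-11\right) \left(-4\right)}} = - \frac{18845}{\frac{1}{2} \cdot \frac{1}{264}} = - 18845 \frac{1}{\frac{1}{528}} = \left(-18845\right) 528 = -9950160$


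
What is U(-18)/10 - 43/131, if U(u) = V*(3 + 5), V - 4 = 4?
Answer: 3977/655 ≈ 6.0718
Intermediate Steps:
V = 8 (V = 4 + 4 = 8)
U(u) = 64 (U(u) = 8*(3 + 5) = 8*8 = 64)
U(-18)/10 - 43/131 = 64/10 - 43/131 = 64*(⅒) - 43*1/131 = 32/5 - 43/131 = 3977/655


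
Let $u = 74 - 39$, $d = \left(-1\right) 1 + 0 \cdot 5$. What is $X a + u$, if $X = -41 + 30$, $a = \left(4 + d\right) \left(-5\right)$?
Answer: $200$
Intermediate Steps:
$d = -1$ ($d = -1 + 0 = -1$)
$a = -15$ ($a = \left(4 - 1\right) \left(-5\right) = 3 \left(-5\right) = -15$)
$u = 35$
$X = -11$
$X a + u = \left(-11\right) \left(-15\right) + 35 = 165 + 35 = 200$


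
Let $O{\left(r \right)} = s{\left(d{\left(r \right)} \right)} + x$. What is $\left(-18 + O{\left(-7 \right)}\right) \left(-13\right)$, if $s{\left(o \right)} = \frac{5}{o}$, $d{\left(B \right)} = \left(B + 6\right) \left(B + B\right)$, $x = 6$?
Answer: $\frac{2119}{14} \approx 151.36$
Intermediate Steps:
$d{\left(B \right)} = 2 B \left(6 + B\right)$ ($d{\left(B \right)} = \left(6 + B\right) 2 B = 2 B \left(6 + B\right)$)
$O{\left(r \right)} = 6 + \frac{5}{2 r \left(6 + r\right)}$ ($O{\left(r \right)} = \frac{5}{2 r \left(6 + r\right)} + 6 = 6 + \frac{5}{2 r \left(6 + r\right)}$)
$\left(-18 + O{\left(-7 \right)}\right) \left(-13\right) = \left(-18 + \frac{5 + 12 \left(-7\right) \left(6 - 7\right)}{2 \left(-7\right) \left(6 - 7\right)}\right) \left(-13\right) = \left(-18 + \frac{1}{2} \left(- \frac{1}{7}\right) \frac{1}{-1} \left(5 + 12 \left(-7\right) \left(-1\right)\right)\right) \left(-13\right) = \left(-18 + \frac{1}{2} \left(- \frac{1}{7}\right) \left(-1\right) \left(5 + 84\right)\right) \left(-13\right) = \left(-18 + \frac{1}{2} \left(- \frac{1}{7}\right) \left(-1\right) 89\right) \left(-13\right) = \left(-18 + \frac{89}{14}\right) \left(-13\right) = \left(- \frac{163}{14}\right) \left(-13\right) = \frac{2119}{14}$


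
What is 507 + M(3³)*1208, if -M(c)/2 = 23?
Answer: -55061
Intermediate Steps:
M(c) = -46 (M(c) = -2*23 = -46)
507 + M(3³)*1208 = 507 - 46*1208 = 507 - 55568 = -55061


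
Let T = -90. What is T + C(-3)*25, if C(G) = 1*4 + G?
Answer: -65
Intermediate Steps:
C(G) = 4 + G
T + C(-3)*25 = -90 + (4 - 3)*25 = -90 + 1*25 = -90 + 25 = -65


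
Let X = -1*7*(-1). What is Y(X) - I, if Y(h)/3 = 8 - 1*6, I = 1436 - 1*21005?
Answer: 19575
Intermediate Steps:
X = 7 (X = -7*(-1) = 7)
I = -19569 (I = 1436 - 21005 = -19569)
Y(h) = 6 (Y(h) = 3*(8 - 1*6) = 3*(8 - 6) = 3*2 = 6)
Y(X) - I = 6 - 1*(-19569) = 6 + 19569 = 19575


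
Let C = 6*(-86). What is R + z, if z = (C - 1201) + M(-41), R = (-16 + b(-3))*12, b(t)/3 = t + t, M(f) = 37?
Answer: -2088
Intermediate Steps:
b(t) = 6*t (b(t) = 3*(t + t) = 3*(2*t) = 6*t)
C = -516
R = -408 (R = (-16 + 6*(-3))*12 = (-16 - 18)*12 = -34*12 = -408)
z = -1680 (z = (-516 - 1201) + 37 = -1717 + 37 = -1680)
R + z = -408 - 1680 = -2088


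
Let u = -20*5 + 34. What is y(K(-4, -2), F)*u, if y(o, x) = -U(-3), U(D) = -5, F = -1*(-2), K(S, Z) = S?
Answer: -330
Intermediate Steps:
u = -66 (u = -100 + 34 = -66)
F = 2
y(o, x) = 5 (y(o, x) = -1*(-5) = 5)
y(K(-4, -2), F)*u = 5*(-66) = -330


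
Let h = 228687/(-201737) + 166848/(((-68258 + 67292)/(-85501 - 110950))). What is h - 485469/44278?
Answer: 48797480358070930609/1438134252646 ≈ 3.3931e+7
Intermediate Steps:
h = 1102070918423089/32479657 (h = 228687*(-1/201737) + 166848/((-966/(-196451))) = -228687/201737 + 166848/((-966*(-1/196451))) = -228687/201737 + 166848/(966/196451) = -228687/201737 + 166848*(196451/966) = -228687/201737 + 5462909408/161 = 1102070918423089/32479657 ≈ 3.3931e+7)
h - 485469/44278 = 1102070918423089/32479657 - 485469/44278 = 48797480358070930609/1438134252646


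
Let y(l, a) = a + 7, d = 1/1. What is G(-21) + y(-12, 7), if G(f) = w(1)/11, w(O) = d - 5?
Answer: 150/11 ≈ 13.636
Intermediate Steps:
d = 1
w(O) = -4 (w(O) = 1 - 5 = -4)
y(l, a) = 7 + a
G(f) = -4/11
G(-21) + y(-12, 7) = -4/11 + (7 + 7) = -4/11 + 14 = 150/11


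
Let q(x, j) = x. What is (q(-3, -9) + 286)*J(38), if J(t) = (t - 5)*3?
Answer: 28017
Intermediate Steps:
J(t) = -15 + 3*t (J(t) = (-5 + t)*3 = -15 + 3*t)
(q(-3, -9) + 286)*J(38) = (-3 + 286)*(-15 + 3*38) = 283*(-15 + 114) = 283*99 = 28017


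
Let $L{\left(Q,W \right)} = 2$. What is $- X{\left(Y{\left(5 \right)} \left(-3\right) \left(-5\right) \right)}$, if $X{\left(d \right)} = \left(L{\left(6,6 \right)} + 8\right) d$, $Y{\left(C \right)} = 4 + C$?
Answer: $-1350$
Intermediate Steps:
$X{\left(d \right)} = 10 d$ ($X{\left(d \right)} = \left(2 + 8\right) d = 10 d$)
$- X{\left(Y{\left(5 \right)} \left(-3\right) \left(-5\right) \right)} = - 10 \left(4 + 5\right) \left(-3\right) \left(-5\right) = - 10 \cdot 9 \left(-3\right) \left(-5\right) = - 10 \left(\left(-27\right) \left(-5\right)\right) = - 10 \cdot 135 = \left(-1\right) 1350 = -1350$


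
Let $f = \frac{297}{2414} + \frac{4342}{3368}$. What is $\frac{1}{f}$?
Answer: $\frac{2032588}{2870471} \approx 0.7081$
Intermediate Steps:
$f = \frac{2870471}{2032588}$ ($f = 297 \cdot \frac{1}{2414} + 4342 \cdot \frac{1}{3368} = \frac{297}{2414} + \frac{2171}{1684} = \frac{2870471}{2032588} \approx 1.4122$)
$\frac{1}{f} = \frac{1}{\frac{2870471}{2032588}} = \frac{2032588}{2870471}$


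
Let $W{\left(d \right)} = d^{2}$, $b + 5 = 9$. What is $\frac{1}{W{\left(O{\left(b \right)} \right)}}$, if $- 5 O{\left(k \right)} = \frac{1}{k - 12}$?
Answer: $1600$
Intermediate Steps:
$b = 4$ ($b = -5 + 9 = 4$)
$O{\left(k \right)} = - \frac{1}{5 \left(-12 + k\right)}$ ($O{\left(k \right)} = - \frac{1}{5 \left(k - 12\right)} = - \frac{1}{5 \left(-12 + k\right)}$)
$\frac{1}{W{\left(O{\left(b \right)} \right)}} = \frac{1}{\left(- \frac{1}{-60 + 5 \cdot 4}\right)^{2}} = \frac{1}{\left(- \frac{1}{-60 + 20}\right)^{2}} = \frac{1}{\left(- \frac{1}{-40}\right)^{2}} = \frac{1}{\left(\left(-1\right) \left(- \frac{1}{40}\right)\right)^{2}} = \frac{1}{\left(\frac{1}{40}\right)^{2}} = \frac{1}{\frac{1}{1600}} = 1600$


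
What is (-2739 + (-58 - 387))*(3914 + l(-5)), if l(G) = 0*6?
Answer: -12462176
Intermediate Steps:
l(G) = 0
(-2739 + (-58 - 387))*(3914 + l(-5)) = (-2739 + (-58 - 387))*(3914 + 0) = (-2739 - 445)*3914 = -3184*3914 = -12462176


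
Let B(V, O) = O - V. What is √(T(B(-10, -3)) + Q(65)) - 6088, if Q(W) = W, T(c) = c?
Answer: -6088 + 6*√2 ≈ -6079.5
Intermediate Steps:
√(T(B(-10, -3)) + Q(65)) - 6088 = √((-3 - 1*(-10)) + 65) - 6088 = √((-3 + 10) + 65) - 6088 = √(7 + 65) - 6088 = √72 - 6088 = 6*√2 - 6088 = -6088 + 6*√2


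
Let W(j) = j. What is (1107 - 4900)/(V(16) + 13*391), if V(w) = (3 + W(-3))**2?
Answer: -3793/5083 ≈ -0.74621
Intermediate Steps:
V(w) = 0 (V(w) = (3 - 3)**2 = 0**2 = 0)
(1107 - 4900)/(V(16) + 13*391) = (1107 - 4900)/(0 + 13*391) = -3793/(0 + 5083) = -3793/5083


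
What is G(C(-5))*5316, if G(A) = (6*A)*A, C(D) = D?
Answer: 797400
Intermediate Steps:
G(A) = 6*A²
G(C(-5))*5316 = (6*(-5)²)*5316 = (6*25)*5316 = 150*5316 = 797400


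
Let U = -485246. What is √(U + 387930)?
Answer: 2*I*√24329 ≈ 311.96*I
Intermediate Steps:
√(U + 387930) = √(-485246 + 387930) = √(-97316) = 2*I*√24329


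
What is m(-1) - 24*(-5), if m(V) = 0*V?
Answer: 120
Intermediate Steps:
m(V) = 0
m(-1) - 24*(-5) = 0 - 24*(-5) = 0 + 120 = 120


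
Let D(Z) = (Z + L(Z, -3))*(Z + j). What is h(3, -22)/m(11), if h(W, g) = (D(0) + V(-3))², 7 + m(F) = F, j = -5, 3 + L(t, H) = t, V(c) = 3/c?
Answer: 49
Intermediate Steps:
L(t, H) = -3 + t
m(F) = -7 + F
D(Z) = (-5 + Z)*(-3 + 2*Z) (D(Z) = (Z + (-3 + Z))*(Z - 5) = (-3 + 2*Z)*(-5 + Z) = (-5 + Z)*(-3 + 2*Z))
h(W, g) = 196 (h(W, g) = ((15 - 13*0 + 2*0²) + 3/(-3))² = ((15 + 0 + 2*0) + 3*(-⅓))² = ((15 + 0 + 0) - 1)² = (15 - 1)² = 14² = 196)
h(3, -22)/m(11) = 196/(-7 + 11) = 196/4 = 196*(¼) = 49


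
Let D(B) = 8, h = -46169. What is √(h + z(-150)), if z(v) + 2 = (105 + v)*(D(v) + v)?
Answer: I*√39781 ≈ 199.45*I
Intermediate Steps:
z(v) = -2 + (8 + v)*(105 + v) (z(v) = -2 + (105 + v)*(8 + v) = -2 + (8 + v)*(105 + v))
√(h + z(-150)) = √(-46169 + (838 + (-150)² + 113*(-150))) = √(-46169 + (838 + 22500 - 16950)) = √(-46169 + 6388) = √(-39781) = I*√39781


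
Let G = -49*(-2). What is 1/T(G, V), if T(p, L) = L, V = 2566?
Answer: 1/2566 ≈ 0.00038971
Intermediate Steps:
G = 98
1/T(G, V) = 1/2566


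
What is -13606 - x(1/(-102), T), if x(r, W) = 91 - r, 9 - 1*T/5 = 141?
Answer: -1397095/102 ≈ -13697.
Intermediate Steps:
T = -660 (T = 45 - 5*141 = 45 - 705 = -660)
-13606 - x(1/(-102), T) = -13606 - (91 - 1/(-102)) = -13606 - (91 - 1*(-1/102)) = -13606 - (91 + 1/102) = -13606 - 1*9283/102 = -13606 - 9283/102 = -1397095/102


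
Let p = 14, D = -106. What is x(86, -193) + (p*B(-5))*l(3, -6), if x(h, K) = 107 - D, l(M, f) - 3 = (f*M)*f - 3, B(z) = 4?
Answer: 6261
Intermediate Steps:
l(M, f) = M*f² (l(M, f) = 3 + ((f*M)*f - 3) = 3 + ((M*f)*f - 3) = 3 + (M*f² - 3) = 3 + (-3 + M*f²) = M*f²)
x(h, K) = 213 (x(h, K) = 107 - 1*(-106) = 107 + 106 = 213)
x(86, -193) + (p*B(-5))*l(3, -6) = 213 + (14*4)*(3*(-6)²) = 213 + 56*(3*36) = 213 + 56*108 = 213 + 6048 = 6261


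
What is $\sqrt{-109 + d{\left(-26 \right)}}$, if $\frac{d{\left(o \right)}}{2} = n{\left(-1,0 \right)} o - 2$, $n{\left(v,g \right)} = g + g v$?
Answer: $i \sqrt{113} \approx 10.63 i$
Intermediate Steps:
$d{\left(o \right)} = -4$ ($d{\left(o \right)} = 2 \left(0 \left(1 - 1\right) o - 2\right) = 2 \left(0 \cdot 0 o - 2\right) = 2 \left(0 o - 2\right) = 2 \left(0 - 2\right) = 2 \left(-2\right) = -4$)
$\sqrt{-109 + d{\left(-26 \right)}} = \sqrt{-109 - 4} = \sqrt{-113} = i \sqrt{113}$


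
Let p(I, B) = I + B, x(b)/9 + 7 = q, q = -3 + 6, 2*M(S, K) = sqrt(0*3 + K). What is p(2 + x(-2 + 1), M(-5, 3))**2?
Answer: (68 - sqrt(3))**2/4 ≈ 1097.9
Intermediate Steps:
M(S, K) = sqrt(K)/2 (M(S, K) = sqrt(0*3 + K)/2 = sqrt(0 + K)/2 = sqrt(K)/2)
q = 3
x(b) = -36 (x(b) = -63 + 9*3 = -63 + 27 = -36)
p(I, B) = B + I
p(2 + x(-2 + 1), M(-5, 3))**2 = (sqrt(3)/2 + (2 - 36))**2 = (sqrt(3)/2 - 34)**2 = (-34 + sqrt(3)/2)**2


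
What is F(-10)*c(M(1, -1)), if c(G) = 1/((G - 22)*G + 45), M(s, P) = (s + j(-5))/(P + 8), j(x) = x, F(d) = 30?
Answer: 1470/2837 ≈ 0.51815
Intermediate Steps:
M(s, P) = (-5 + s)/(8 + P) (M(s, P) = (s - 5)/(P + 8) = (-5 + s)/(8 + P))
c(G) = 1/(45 + G*(-22 + G)) (c(G) = 1/((-22 + G)*G + 45) = 1/(G*(-22 + G) + 45) = 1/(45 + G*(-22 + G)))
F(-10)*c(M(1, -1)) = 30/(45 + ((-5 + 1)/(8 - 1))**2 - 22*(-5 + 1)/(8 - 1)) = 30/(45 + (-4/7)**2 - 22*(-4)/7) = 30/(45 + ((1/7)*(-4))**2 - 22*(-4)/7) = 30/(45 + (-4/7)**2 - 22*(-4/7)) = 30/(45 + 16/49 + 88/7) = 30/(2837/49) = 30*(49/2837) = 1470/2837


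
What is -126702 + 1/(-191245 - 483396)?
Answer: -85478363983/674641 ≈ -1.2670e+5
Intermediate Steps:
-126702 + 1/(-191245 - 483396) = -126702 + 1/(-674641) = -126702 - 1/674641 = -85478363983/674641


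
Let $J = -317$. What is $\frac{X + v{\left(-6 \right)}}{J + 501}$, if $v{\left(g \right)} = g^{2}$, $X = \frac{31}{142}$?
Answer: $\frac{5143}{26128} \approx 0.19684$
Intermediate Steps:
$X = \frac{31}{142}$ ($X = 31 \cdot \frac{1}{142} = \frac{31}{142} \approx 0.21831$)
$\frac{X + v{\left(-6 \right)}}{J + 501} = \frac{\frac{31}{142} + \left(-6\right)^{2}}{-317 + 501} = \frac{\frac{31}{142} + 36}{184} = \frac{5143}{142} \cdot \frac{1}{184} = \frac{5143}{26128}$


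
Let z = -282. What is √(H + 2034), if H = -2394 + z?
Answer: I*√642 ≈ 25.338*I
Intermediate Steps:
H = -2676 (H = -2394 - 282 = -2676)
√(H + 2034) = √(-2676 + 2034) = √(-642) = I*√642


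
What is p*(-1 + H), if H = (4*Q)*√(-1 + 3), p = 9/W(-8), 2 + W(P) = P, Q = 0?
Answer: 9/10 ≈ 0.90000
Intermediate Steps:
W(P) = -2 + P
p = -9/10 (p = 9/(-2 - 8) = 9/(-10) = 9*(-⅒) = -9/10 ≈ -0.90000)
H = 0 (H = (4*0)*√(-1 + 3) = 0*√2 = 0)
p*(-1 + H) = -9*(-1 + 0)/10 = -9/10*(-1) = 9/10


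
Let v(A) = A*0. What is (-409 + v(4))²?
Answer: 167281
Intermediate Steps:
v(A) = 0
(-409 + v(4))² = (-409 + 0)² = (-409)² = 167281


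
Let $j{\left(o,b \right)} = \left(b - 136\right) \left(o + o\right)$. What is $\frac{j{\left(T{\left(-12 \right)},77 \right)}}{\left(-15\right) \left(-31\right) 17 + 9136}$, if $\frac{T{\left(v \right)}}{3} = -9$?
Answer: $\frac{3186}{17041} \approx 0.18696$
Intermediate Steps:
$T{\left(v \right)} = -27$ ($T{\left(v \right)} = 3 \left(-9\right) = -27$)
$j{\left(o,b \right)} = 2 o \left(-136 + b\right)$ ($j{\left(o,b \right)} = \left(-136 + b\right) 2 o = 2 o \left(-136 + b\right)$)
$\frac{j{\left(T{\left(-12 \right)},77 \right)}}{\left(-15\right) \left(-31\right) 17 + 9136} = \frac{2 \left(-27\right) \left(-136 + 77\right)}{\left(-15\right) \left(-31\right) 17 + 9136} = \frac{2 \left(-27\right) \left(-59\right)}{465 \cdot 17 + 9136} = \frac{3186}{7905 + 9136} = \frac{3186}{17041}$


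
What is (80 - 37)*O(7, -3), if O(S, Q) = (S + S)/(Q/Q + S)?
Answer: 301/4 ≈ 75.250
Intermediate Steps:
O(S, Q) = 2*S/(1 + S) (O(S, Q) = (2*S)/(1 + S) = 2*S/(1 + S))
(80 - 37)*O(7, -3) = (80 - 37)*(2*7/(1 + 7)) = 43*(2*7/8) = 43*(2*7*(⅛)) = 43*(7/4) = 301/4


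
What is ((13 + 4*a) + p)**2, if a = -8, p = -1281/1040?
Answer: 442723681/1081600 ≈ 409.32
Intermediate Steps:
p = -1281/1040 (p = -1281*1/1040 = -1281/1040 ≈ -1.2317)
((13 + 4*a) + p)**2 = ((13 + 4*(-8)) - 1281/1040)**2 = ((13 - 32) - 1281/1040)**2 = (-19 - 1281/1040)**2 = (-21041/1040)**2 = 442723681/1081600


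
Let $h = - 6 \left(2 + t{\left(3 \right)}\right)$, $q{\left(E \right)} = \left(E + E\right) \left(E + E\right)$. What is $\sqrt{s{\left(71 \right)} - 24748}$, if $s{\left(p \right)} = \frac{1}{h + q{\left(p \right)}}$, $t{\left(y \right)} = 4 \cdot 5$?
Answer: $\frac{i \sqrt{155170355655}}{2504} \approx 157.31 i$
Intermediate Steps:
$q{\left(E \right)} = 4 E^{2}$ ($q{\left(E \right)} = 2 E 2 E = 4 E^{2}$)
$t{\left(y \right)} = 20$
$h = -132$ ($h = - 6 \left(2 + 20\right) = \left(-6\right) 22 = -132$)
$s{\left(p \right)} = \frac{1}{-132 + 4 p^{2}}$
$\sqrt{s{\left(71 \right)} - 24748} = \sqrt{\frac{1}{4 \left(-33 + 71^{2}\right)} - 24748} = \sqrt{\frac{1}{4 \left(-33 + 5041\right)} - 24748} = \sqrt{\frac{1}{4 \cdot 5008} - 24748} = \sqrt{\frac{1}{4} \cdot \frac{1}{5008} - 24748} = \sqrt{\frac{1}{20032} - 24748} = \sqrt{- \frac{495751935}{20032}} = \frac{i \sqrt{155170355655}}{2504}$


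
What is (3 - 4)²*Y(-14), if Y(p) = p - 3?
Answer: -17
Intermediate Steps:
Y(p) = -3 + p
(3 - 4)²*Y(-14) = (3 - 4)²*(-3 - 14) = (-1)²*(-17) = 1*(-17) = -17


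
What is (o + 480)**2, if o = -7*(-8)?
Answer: 287296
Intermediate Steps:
o = 56
(o + 480)**2 = (56 + 480)**2 = 536**2 = 287296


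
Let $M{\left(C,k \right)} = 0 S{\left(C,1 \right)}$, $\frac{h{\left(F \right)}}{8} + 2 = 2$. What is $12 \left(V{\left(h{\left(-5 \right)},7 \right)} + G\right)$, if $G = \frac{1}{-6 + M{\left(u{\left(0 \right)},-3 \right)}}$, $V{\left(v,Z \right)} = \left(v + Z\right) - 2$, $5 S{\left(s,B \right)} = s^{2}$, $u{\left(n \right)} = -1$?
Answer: $58$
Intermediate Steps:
$S{\left(s,B \right)} = \frac{s^{2}}{5}$
$h{\left(F \right)} = 0$ ($h{\left(F \right)} = -16 + 8 \cdot 2 = -16 + 16 = 0$)
$M{\left(C,k \right)} = 0$ ($M{\left(C,k \right)} = 0 \frac{C^{2}}{5} = 0$)
$V{\left(v,Z \right)} = -2 + Z + v$ ($V{\left(v,Z \right)} = \left(Z + v\right) - 2 = -2 + Z + v$)
$G = - \frac{1}{6}$ ($G = \frac{1}{-6 + 0} = \frac{1}{-6} = - \frac{1}{6} \approx -0.16667$)
$12 \left(V{\left(h{\left(-5 \right)},7 \right)} + G\right) = 12 \left(\left(-2 + 7 + 0\right) - \frac{1}{6}\right) = 12 \left(5 - \frac{1}{6}\right) = 12 \cdot \frac{29}{6} = 58$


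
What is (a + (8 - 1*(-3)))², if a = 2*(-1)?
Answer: 81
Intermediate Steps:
a = -2
(a + (8 - 1*(-3)))² = (-2 + (8 - 1*(-3)))² = (-2 + (8 + 3))² = (-2 + 11)² = 9² = 81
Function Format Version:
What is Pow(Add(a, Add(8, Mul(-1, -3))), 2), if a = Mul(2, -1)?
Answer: 81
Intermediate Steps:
a = -2
Pow(Add(a, Add(8, Mul(-1, -3))), 2) = Pow(Add(-2, Add(8, Mul(-1, -3))), 2) = Pow(Add(-2, Add(8, 3)), 2) = Pow(Add(-2, 11), 2) = Pow(9, 2) = 81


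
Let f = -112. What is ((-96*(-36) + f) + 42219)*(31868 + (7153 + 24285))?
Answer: 2884411278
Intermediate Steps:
((-96*(-36) + f) + 42219)*(31868 + (7153 + 24285)) = ((-96*(-36) - 112) + 42219)*(31868 + (7153 + 24285)) = ((3456 - 112) + 42219)*(31868 + 31438) = (3344 + 42219)*63306 = 45563*63306 = 2884411278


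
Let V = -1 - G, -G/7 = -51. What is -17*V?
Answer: 6086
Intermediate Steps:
G = 357 (G = -7*(-51) = 357)
V = -358 (V = -1 - 1*357 = -1 - 357 = -358)
-17*V = -17*(-358) = 6086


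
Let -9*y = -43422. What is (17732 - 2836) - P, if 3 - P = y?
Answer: 59153/3 ≈ 19718.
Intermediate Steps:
y = 14474/3 (y = -⅑*(-43422) = 14474/3 ≈ 4824.7)
P = -14465/3 (P = 3 - 1*14474/3 = 3 - 14474/3 = -14465/3 ≈ -4821.7)
(17732 - 2836) - P = (17732 - 2836) - 1*(-14465/3) = 14896 + 14465/3 = 59153/3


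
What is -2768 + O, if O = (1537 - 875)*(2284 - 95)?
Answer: 1446350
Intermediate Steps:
O = 1449118 (O = 662*2189 = 1449118)
-2768 + O = -2768 + 1449118 = 1446350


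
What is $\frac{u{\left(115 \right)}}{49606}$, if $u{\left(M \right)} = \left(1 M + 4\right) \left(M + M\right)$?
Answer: $\frac{805}{1459} \approx 0.55175$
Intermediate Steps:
$u{\left(M \right)} = 2 M \left(4 + M\right)$ ($u{\left(M \right)} = \left(M + 4\right) 2 M = \left(4 + M\right) 2 M = 2 M \left(4 + M\right)$)
$\frac{u{\left(115 \right)}}{49606} = \frac{2 \cdot 115 \left(4 + 115\right)}{49606} = 2 \cdot 115 \cdot 119 \cdot \frac{1}{49606} = 27370 \cdot \frac{1}{49606} = \frac{805}{1459}$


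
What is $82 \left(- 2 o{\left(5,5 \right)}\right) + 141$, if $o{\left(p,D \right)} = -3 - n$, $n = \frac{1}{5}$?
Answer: $\frac{3329}{5} \approx 665.8$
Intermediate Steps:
$n = \frac{1}{5} \approx 0.2$
$o{\left(p,D \right)} = - \frac{16}{5}$ ($o{\left(p,D \right)} = -3 - \frac{1}{5} = - \frac{16}{5}$)
$82 \left(- 2 o{\left(5,5 \right)}\right) + 141 = 82 \left(\left(-2\right) \left(- \frac{16}{5}\right)\right) + 141 = 82 \cdot \frac{32}{5} + 141 = \frac{2624}{5} + 141 = \frac{3329}{5}$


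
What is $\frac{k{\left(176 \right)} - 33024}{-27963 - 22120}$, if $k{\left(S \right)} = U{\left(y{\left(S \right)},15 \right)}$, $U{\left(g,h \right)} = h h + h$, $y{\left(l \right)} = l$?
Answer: $\frac{32784}{50083} \approx 0.65459$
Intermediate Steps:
$U{\left(g,h \right)} = h + h^{2}$ ($U{\left(g,h \right)} = h^{2} + h = h + h^{2}$)
$k{\left(S \right)} = 240$ ($k{\left(S \right)} = 15 \left(1 + 15\right) = 15 \cdot 16 = 240$)
$\frac{k{\left(176 \right)} - 33024}{-27963 - 22120} = \frac{240 - 33024}{-27963 - 22120} = - \frac{32784}{-50083} = \left(-32784\right) \left(- \frac{1}{50083}\right) = \frac{32784}{50083}$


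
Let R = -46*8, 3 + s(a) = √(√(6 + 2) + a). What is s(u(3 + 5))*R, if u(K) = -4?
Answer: 1104 - 368*√(-4 + 2*√2) ≈ 1104.0 - 398.32*I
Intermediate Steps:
s(a) = -3 + √(a + 2*√2) (s(a) = -3 + √(√(6 + 2) + a) = -3 + √(√8 + a) = -3 + √(2*√2 + a) = -3 + √(a + 2*√2))
R = -368
s(u(3 + 5))*R = (-3 + √(-4 + 2*√2))*(-368) = 1104 - 368*√(-4 + 2*√2)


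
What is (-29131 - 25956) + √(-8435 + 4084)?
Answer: -55087 + I*√4351 ≈ -55087.0 + 65.962*I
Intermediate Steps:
(-29131 - 25956) + √(-8435 + 4084) = -55087 + √(-4351) = -55087 + I*√4351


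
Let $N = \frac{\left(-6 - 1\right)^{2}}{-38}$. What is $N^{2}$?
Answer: $\frac{2401}{1444} \approx 1.6627$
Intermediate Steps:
$N = - \frac{49}{38}$ ($N = \left(-7\right)^{2} \left(- \frac{1}{38}\right) = 49 \left(- \frac{1}{38}\right) = - \frac{49}{38} \approx -1.2895$)
$N^{2} = \left(- \frac{49}{38}\right)^{2} = \frac{2401}{1444}$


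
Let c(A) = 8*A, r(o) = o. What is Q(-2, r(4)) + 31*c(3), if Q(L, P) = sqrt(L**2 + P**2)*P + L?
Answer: 742 + 8*sqrt(5) ≈ 759.89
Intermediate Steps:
Q(L, P) = L + P*sqrt(L**2 + P**2) (Q(L, P) = P*sqrt(L**2 + P**2) + L = L + P*sqrt(L**2 + P**2))
Q(-2, r(4)) + 31*c(3) = (-2 + 4*sqrt((-2)**2 + 4**2)) + 31*(8*3) = (-2 + 4*sqrt(4 + 16)) + 31*24 = (-2 + 4*sqrt(20)) + 744 = (-2 + 4*(2*sqrt(5))) + 744 = (-2 + 8*sqrt(5)) + 744 = 742 + 8*sqrt(5)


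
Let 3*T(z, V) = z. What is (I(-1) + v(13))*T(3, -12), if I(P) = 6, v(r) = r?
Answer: 19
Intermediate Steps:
T(z, V) = z/3
(I(-1) + v(13))*T(3, -12) = (6 + 13)*((1/3)*3) = 19*1 = 19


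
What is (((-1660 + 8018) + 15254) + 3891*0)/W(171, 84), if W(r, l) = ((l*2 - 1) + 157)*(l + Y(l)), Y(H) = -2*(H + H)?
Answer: -1801/6804 ≈ -0.26470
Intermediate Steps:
Y(H) = -4*H
W(r, l) = -3*l*(156 + 2*l) (W(r, l) = ((l*2 - 1) + 157)*(l - 4*l) = ((2*l - 1) + 157)*(-3*l) = ((-1 + 2*l) + 157)*(-3*l) = (156 + 2*l)*(-3*l) = -3*l*(156 + 2*l))
(((-1660 + 8018) + 15254) + 3891*0)/W(171, 84) = (((-1660 + 8018) + 15254) + 3891*0)/((6*84*(-78 - 1*84))) = ((6358 + 15254) + 0)/((6*84*(-78 - 84))) = (21612 + 0)/((6*84*(-162))) = 21612/(-81648) = 21612*(-1/81648) = -1801/6804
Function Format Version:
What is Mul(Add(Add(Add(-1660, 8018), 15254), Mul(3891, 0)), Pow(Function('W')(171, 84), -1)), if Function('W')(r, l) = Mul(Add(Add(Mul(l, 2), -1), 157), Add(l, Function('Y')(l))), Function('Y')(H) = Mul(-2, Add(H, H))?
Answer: Rational(-1801, 6804) ≈ -0.26470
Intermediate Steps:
Function('Y')(H) = Mul(-4, H) (Function('Y')(H) = Mul(-2, Mul(2, H)) = Mul(-4, H))
Function('W')(r, l) = Mul(-3, l, Add(156, Mul(2, l))) (Function('W')(r, l) = Mul(Add(Add(Mul(l, 2), -1), 157), Add(l, Mul(-4, l))) = Mul(Add(Add(Mul(2, l), -1), 157), Mul(-3, l)) = Mul(Add(Add(-1, Mul(2, l)), 157), Mul(-3, l)) = Mul(Add(156, Mul(2, l)), Mul(-3, l)) = Mul(-3, l, Add(156, Mul(2, l))))
Mul(Add(Add(Add(-1660, 8018), 15254), Mul(3891, 0)), Pow(Function('W')(171, 84), -1)) = Mul(Add(Add(Add(-1660, 8018), 15254), Mul(3891, 0)), Pow(Mul(6, 84, Add(-78, Mul(-1, 84))), -1)) = Mul(Add(Add(6358, 15254), 0), Pow(Mul(6, 84, Add(-78, -84)), -1)) = Mul(Add(21612, 0), Pow(Mul(6, 84, -162), -1)) = Mul(21612, Pow(-81648, -1)) = Mul(21612, Rational(-1, 81648)) = Rational(-1801, 6804)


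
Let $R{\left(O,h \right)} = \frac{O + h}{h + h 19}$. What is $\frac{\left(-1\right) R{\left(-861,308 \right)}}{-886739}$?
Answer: $- \frac{79}{780330320} \approx -1.0124 \cdot 10^{-7}$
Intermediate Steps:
$R{\left(O,h \right)} = \frac{O + h}{20 h}$ ($R{\left(O,h \right)} = \frac{O + h}{h + 19 h} = \frac{O + h}{20 h}$)
$\frac{\left(-1\right) R{\left(-861,308 \right)}}{-886739} = \frac{\left(-1\right) \frac{-861 + 308}{20 \cdot 308}}{-886739} = - \frac{-553}{20 \cdot 308} \left(- \frac{1}{886739}\right) = \left(-1\right) \left(- \frac{79}{880}\right) \left(- \frac{1}{886739}\right) = \frac{79}{880} \left(- \frac{1}{886739}\right) = - \frac{79}{780330320}$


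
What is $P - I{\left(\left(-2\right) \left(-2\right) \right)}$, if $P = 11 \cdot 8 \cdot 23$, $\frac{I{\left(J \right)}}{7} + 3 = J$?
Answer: $2017$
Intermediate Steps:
$I{\left(J \right)} = -21 + 7 J$
$P = 2024$ ($P = 88 \cdot 23 = 2024$)
$P - I{\left(\left(-2\right) \left(-2\right) \right)} = 2024 - \left(-21 + 7 \left(\left(-2\right) \left(-2\right)\right)\right) = 2024 - \left(-21 + 7 \cdot 4\right) = 2024 - \left(-21 + 28\right) = 2024 - 7 = 2017$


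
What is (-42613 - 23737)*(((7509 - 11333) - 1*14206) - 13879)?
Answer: 2117162150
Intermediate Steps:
(-42613 - 23737)*(((7509 - 11333) - 1*14206) - 13879) = -66350*((-3824 - 14206) - 13879) = -66350*(-18030 - 13879) = -66350*(-31909) = 2117162150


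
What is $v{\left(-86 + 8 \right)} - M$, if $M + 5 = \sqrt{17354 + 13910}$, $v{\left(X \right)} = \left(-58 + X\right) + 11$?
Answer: $-120 - 4 \sqrt{1954} \approx -296.82$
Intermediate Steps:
$v{\left(X \right)} = -47 + X$
$M = -5 + 4 \sqrt{1954}$ ($M = -5 + \sqrt{17354 + 13910} = -5 + \sqrt{31264} = -5 + 4 \sqrt{1954} \approx 171.82$)
$v{\left(-86 + 8 \right)} - M = \left(-47 + \left(-86 + 8\right)\right) - \left(-5 + 4 \sqrt{1954}\right) = \left(-47 - 78\right) + \left(5 - 4 \sqrt{1954}\right) = -125 + \left(5 - 4 \sqrt{1954}\right) = -120 - 4 \sqrt{1954}$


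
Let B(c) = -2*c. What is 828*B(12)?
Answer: -19872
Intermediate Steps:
828*B(12) = 828*(-2*12) = 828*(-24) = -19872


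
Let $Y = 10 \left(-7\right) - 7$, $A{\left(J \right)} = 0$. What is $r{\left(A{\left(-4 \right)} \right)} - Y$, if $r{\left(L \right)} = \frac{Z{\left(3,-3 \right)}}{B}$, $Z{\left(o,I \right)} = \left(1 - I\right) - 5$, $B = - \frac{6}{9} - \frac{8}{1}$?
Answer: $\frac{2005}{26} \approx 77.115$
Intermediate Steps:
$B = - \frac{26}{3}$ ($B = \left(-6\right) \frac{1}{9} - 8 = - \frac{2}{3} - 8 = - \frac{26}{3} \approx -8.6667$)
$Z{\left(o,I \right)} = -4 - I$
$r{\left(L \right)} = \frac{3}{26}$ ($r{\left(L \right)} = \frac{-4 - -3}{- \frac{26}{3}} = \left(-4 + 3\right) \left(- \frac{3}{26}\right) = \left(-1\right) \left(- \frac{3}{26}\right) = \frac{3}{26}$)
$Y = -77$ ($Y = -70 - 7 = -77$)
$r{\left(A{\left(-4 \right)} \right)} - Y = \frac{3}{26} - -77 = \frac{3}{26} + 77 = \frac{2005}{26}$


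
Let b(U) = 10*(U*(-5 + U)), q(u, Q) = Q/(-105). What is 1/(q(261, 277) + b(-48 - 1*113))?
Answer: 105/28062023 ≈ 3.7417e-6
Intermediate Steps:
q(u, Q) = -Q/105 (q(u, Q) = Q*(-1/105) = -Q/105)
b(U) = 10*U*(-5 + U)
1/(q(261, 277) + b(-48 - 1*113)) = 1/(-1/105*277 + 10*(-48 - 1*113)*(-5 + (-48 - 1*113))) = 1/(-277/105 + 10*(-48 - 113)*(-5 + (-48 - 113))) = 1/(-277/105 + 10*(-161)*(-5 - 161)) = 1/(-277/105 + 10*(-161)*(-166)) = 1/(-277/105 + 267260) = 1/(28062023/105) = 105/28062023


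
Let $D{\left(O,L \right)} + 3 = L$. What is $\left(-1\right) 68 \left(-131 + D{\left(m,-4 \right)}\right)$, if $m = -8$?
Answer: $9384$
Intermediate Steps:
$D{\left(O,L \right)} = -3 + L$
$\left(-1\right) 68 \left(-131 + D{\left(m,-4 \right)}\right) = \left(-1\right) 68 \left(-131 - 7\right) = - 68 \left(-131 - 7\right) = \left(-68\right) \left(-138\right) = 9384$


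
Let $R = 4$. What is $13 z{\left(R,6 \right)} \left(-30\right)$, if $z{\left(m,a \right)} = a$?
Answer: $-2340$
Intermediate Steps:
$13 z{\left(R,6 \right)} \left(-30\right) = 13 \cdot 6 \left(-30\right) = 78 \left(-30\right) = -2340$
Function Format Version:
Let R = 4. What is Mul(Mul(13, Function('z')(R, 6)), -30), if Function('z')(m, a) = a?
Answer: -2340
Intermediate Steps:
Mul(Mul(13, Function('z')(R, 6)), -30) = Mul(Mul(13, 6), -30) = Mul(78, -30) = -2340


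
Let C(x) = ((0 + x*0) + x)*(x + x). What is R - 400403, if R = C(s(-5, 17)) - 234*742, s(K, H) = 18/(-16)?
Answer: -18368911/32 ≈ -5.7403e+5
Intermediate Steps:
s(K, H) = -9/8 (s(K, H) = 18*(-1/16) = -9/8)
C(x) = 2*x**2 (C(x) = ((0 + 0) + x)*(2*x) = (0 + x)*(2*x) = x*(2*x) = 2*x**2)
R = -5556015/32 (R = 2*(-9/8)**2 - 234*742 = 2*(81/64) - 173628 = 81/32 - 173628 = -5556015/32 ≈ -1.7363e+5)
R - 400403 = -5556015/32 - 400403 = -18368911/32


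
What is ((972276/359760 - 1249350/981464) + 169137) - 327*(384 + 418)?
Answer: -85620612916549/919509085 ≈ -93116.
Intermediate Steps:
((972276/359760 - 1249350/981464) + 169137) - 327*(384 + 418) = ((972276*(1/359760) - 1249350*1/981464) + 169137) - 327*802 = ((81023/29980 - 624675/490732) + 169137) - 1*262254 = (1314551396/919509085 + 169137) - 262254 = 155524322661041/919509085 - 262254 = -85620612916549/919509085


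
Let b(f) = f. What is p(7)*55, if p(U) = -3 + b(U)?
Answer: 220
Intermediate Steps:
p(U) = -3 + U
p(7)*55 = (-3 + 7)*55 = 4*55 = 220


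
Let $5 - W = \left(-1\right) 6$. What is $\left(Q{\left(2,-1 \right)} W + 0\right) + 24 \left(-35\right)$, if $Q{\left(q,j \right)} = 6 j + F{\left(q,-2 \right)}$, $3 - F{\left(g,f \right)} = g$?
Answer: $-895$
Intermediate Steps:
$W = 11$ ($W = 5 - \left(-1\right) 6 = 5 - -6 = 5 + 6 = 11$)
$F{\left(g,f \right)} = 3 - g$
$Q{\left(q,j \right)} = 3 - q + 6 j$ ($Q{\left(q,j \right)} = 6 j - \left(-3 + q\right) = 3 - q + 6 j$)
$\left(Q{\left(2,-1 \right)} W + 0\right) + 24 \left(-35\right) = \left(\left(3 - 2 + 6 \left(-1\right)\right) 11 + 0\right) + 24 \left(-35\right) = \left(\left(3 - 2 - 6\right) 11 + 0\right) - 840 = \left(\left(-5\right) 11 + 0\right) - 840 = \left(-55 + 0\right) - 840 = -55 - 840 = -895$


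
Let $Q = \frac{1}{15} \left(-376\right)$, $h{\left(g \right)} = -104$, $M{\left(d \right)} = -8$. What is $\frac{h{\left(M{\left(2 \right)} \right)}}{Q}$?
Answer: $\frac{195}{47} \approx 4.1489$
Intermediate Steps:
$Q = - \frac{376}{15}$ ($Q = \frac{1}{15} \left(-376\right) = - \frac{376}{15} \approx -25.067$)
$\frac{h{\left(M{\left(2 \right)} \right)}}{Q} = - \frac{104}{- \frac{376}{15}} = \left(-104\right) \left(- \frac{15}{376}\right) = \frac{195}{47}$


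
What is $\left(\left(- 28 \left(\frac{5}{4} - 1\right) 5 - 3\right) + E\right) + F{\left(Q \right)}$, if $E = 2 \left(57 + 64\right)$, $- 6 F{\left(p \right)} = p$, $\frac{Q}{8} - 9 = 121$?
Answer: $\frac{92}{3} \approx 30.667$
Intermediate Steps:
$Q = 1040$ ($Q = 72 + 8 \cdot 121 = 72 + 968 = 1040$)
$F{\left(p \right)} = - \frac{p}{6}$
$E = 242$ ($E = 2 \cdot 121 = 242$)
$\left(\left(- 28 \left(\frac{5}{4} - 1\right) 5 - 3\right) + E\right) + F{\left(Q \right)} = \left(\left(- 28 \left(\frac{5}{4} - 1\right) 5 - 3\right) + 242\right) - \frac{520}{3} = \left(\left(- 28 \cdot \frac{1}{4} \cdot 5 - 3\right) + 242\right) - \frac{520}{3} = \left(\left(\left(-28\right) \frac{5}{4} - 3\right) + 242\right) - \frac{520}{3} = \left(\left(-35 - 3\right) + 242\right) - \frac{520}{3} = \left(-38 + 242\right) - \frac{520}{3} = 204 - \frac{520}{3} = \frac{92}{3}$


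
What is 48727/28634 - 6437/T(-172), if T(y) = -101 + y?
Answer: 197619529/7817082 ≈ 25.280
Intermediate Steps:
48727/28634 - 6437/T(-172) = 48727/28634 - 6437/(-101 - 172) = 48727*(1/28634) - 6437/(-273) = 48727/28634 - 6437*(-1/273) = 48727/28634 + 6437/273 = 197619529/7817082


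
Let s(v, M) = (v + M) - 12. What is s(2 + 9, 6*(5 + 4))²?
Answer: 2809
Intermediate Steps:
s(v, M) = -12 + M + v (s(v, M) = (M + v) - 12 = -12 + M + v)
s(2 + 9, 6*(5 + 4))² = (-12 + 6*(5 + 4) + (2 + 9))² = (-12 + 6*9 + 11)² = (-12 + 54 + 11)² = 53² = 2809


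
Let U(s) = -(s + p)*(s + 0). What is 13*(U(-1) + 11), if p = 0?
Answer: 130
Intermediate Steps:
U(s) = -s² (U(s) = -(s + 0)*(s + 0) = -s*s = -s²)
13*(U(-1) + 11) = 13*(-1*(-1)² + 11) = 13*(-1*1 + 11) = 13*(-1 + 11) = 13*10 = 130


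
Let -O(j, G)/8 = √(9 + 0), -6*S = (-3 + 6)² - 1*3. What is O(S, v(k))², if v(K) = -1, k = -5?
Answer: 576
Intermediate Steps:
S = -1 (S = -((-3 + 6)² - 1*3)/6 = -(3² - 3)/6 = -(9 - 3)/6 = -⅙*6 = -1)
O(j, G) = -24 (O(j, G) = -8*√(9 + 0) = -8*√9 = -8*3 = -24)
O(S, v(k))² = (-24)² = 576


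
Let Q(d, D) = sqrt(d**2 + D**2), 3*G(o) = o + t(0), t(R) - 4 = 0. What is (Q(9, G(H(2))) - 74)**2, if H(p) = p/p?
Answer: (222 - sqrt(754))**2/9 ≈ 4205.1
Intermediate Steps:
H(p) = 1
t(R) = 4 (t(R) = 4 + 0 = 4)
G(o) = 4/3 + o/3 (G(o) = (o + 4)/3 = (4 + o)/3 = 4/3 + o/3)
Q(d, D) = sqrt(D**2 + d**2)
(Q(9, G(H(2))) - 74)**2 = (sqrt((4/3 + (1/3)*1)**2 + 9**2) - 74)**2 = (sqrt((4/3 + 1/3)**2 + 81) - 74)**2 = (sqrt((5/3)**2 + 81) - 74)**2 = (sqrt(25/9 + 81) - 74)**2 = (sqrt(754/9) - 74)**2 = (sqrt(754)/3 - 74)**2 = (-74 + sqrt(754)/3)**2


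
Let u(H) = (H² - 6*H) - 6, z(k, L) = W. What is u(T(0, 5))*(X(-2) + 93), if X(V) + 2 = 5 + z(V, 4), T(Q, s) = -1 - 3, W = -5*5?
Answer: 2414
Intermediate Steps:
W = -25
z(k, L) = -25
T(Q, s) = -4
X(V) = -22 (X(V) = -2 + (5 - 25) = -2 - 20 = -22)
u(H) = -6 + H² - 6*H
u(T(0, 5))*(X(-2) + 93) = (-6 + (-4)² - 6*(-4))*(-22 + 93) = (-6 + 16 + 24)*71 = 34*71 = 2414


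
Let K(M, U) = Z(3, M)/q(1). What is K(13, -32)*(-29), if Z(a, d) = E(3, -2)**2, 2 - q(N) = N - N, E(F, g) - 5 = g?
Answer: -261/2 ≈ -130.50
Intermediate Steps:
E(F, g) = 5 + g
q(N) = 2 (q(N) = 2 - (N - N) = 2 - 1*0 = 2 + 0 = 2)
Z(a, d) = 9 (Z(a, d) = (5 - 2)**2 = 3**2 = 9)
K(M, U) = 9/2
K(13, -32)*(-29) = (9/2)*(-29) = -261/2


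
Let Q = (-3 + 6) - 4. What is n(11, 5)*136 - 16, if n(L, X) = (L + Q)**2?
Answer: 13584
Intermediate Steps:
Q = -1 (Q = 3 - 4 = -1)
n(L, X) = (-1 + L)**2 (n(L, X) = (L - 1)**2 = (-1 + L)**2)
n(11, 5)*136 - 16 = (-1 + 11)**2*136 - 16 = 10**2*136 - 16 = 100*136 - 16 = 13600 - 16 = 13584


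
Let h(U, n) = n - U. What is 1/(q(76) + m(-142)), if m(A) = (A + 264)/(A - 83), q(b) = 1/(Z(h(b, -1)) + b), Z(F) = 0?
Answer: -17100/9047 ≈ -1.8901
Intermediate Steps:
q(b) = 1/b (q(b) = 1/(0 + b) = 1/b)
m(A) = (264 + A)/(-83 + A)
1/(q(76) + m(-142)) = 1/(1/76 + (264 - 142)/(-83 - 142)) = 1/(1/76 + 122/(-225)) = 1/(1/76 - 1/225*122) = 1/(1/76 - 122/225) = 1/(-9047/17100) = -17100/9047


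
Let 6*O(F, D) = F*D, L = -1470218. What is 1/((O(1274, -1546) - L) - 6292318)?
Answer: -3/15451102 ≈ -1.9416e-7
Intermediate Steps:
O(F, D) = D*F/6 (O(F, D) = (F*D)/6 = (D*F)/6 = D*F/6)
1/((O(1274, -1546) - L) - 6292318) = 1/(((⅙)*(-1546)*1274 - 1*(-1470218)) - 6292318) = 1/((-984802/3 + 1470218) - 6292318) = 1/(3425852/3 - 6292318) = 1/(-15451102/3) = -3/15451102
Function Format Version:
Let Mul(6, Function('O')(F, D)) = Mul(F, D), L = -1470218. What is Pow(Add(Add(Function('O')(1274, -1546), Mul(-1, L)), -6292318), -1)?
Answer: Rational(-3, 15451102) ≈ -1.9416e-7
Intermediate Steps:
Function('O')(F, D) = Mul(Rational(1, 6), D, F) (Function('O')(F, D) = Mul(Rational(1, 6), Mul(F, D)) = Mul(Rational(1, 6), Mul(D, F)) = Mul(Rational(1, 6), D, F))
Pow(Add(Add(Function('O')(1274, -1546), Mul(-1, L)), -6292318), -1) = Pow(Add(Add(Mul(Rational(1, 6), -1546, 1274), Mul(-1, -1470218)), -6292318), -1) = Pow(Add(Add(Rational(-984802, 3), 1470218), -6292318), -1) = Pow(Add(Rational(3425852, 3), -6292318), -1) = Pow(Rational(-15451102, 3), -1) = Rational(-3, 15451102)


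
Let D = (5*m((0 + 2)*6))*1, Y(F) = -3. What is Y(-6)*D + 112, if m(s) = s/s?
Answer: 97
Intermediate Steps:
m(s) = 1
D = 5 (D = (5*1)*1 = 5*1 = 5)
Y(-6)*D + 112 = -3*5 + 112 = -15 + 112 = 97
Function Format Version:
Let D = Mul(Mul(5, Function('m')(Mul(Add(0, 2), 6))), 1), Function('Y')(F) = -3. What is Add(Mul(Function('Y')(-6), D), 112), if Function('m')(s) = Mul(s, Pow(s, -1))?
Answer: 97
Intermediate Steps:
Function('m')(s) = 1
D = 5 (D = Mul(Mul(5, 1), 1) = Mul(5, 1) = 5)
Add(Mul(Function('Y')(-6), D), 112) = Add(Mul(-3, 5), 112) = Add(-15, 112) = 97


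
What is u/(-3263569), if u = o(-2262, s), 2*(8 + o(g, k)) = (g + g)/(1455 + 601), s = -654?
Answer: 9355/3354948932 ≈ 2.7884e-6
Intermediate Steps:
o(g, k) = -8 + g/2056 (o(g, k) = -8 + ((g + g)/(1455 + 601))/2 = -8 + ((2*g)/2056)/2 = -8 + ((2*g)*(1/2056))/2 = -8 + (g/1028)/2 = -8 + g/2056)
u = -9355/1028 (u = -8 + (1/2056)*(-2262) = -8 - 1131/1028 = -9355/1028 ≈ -9.1002)
u/(-3263569) = -9355/1028/(-3263569) = -9355/1028*(-1/3263569) = 9355/3354948932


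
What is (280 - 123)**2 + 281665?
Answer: 306314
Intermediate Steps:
(280 - 123)**2 + 281665 = 157**2 + 281665 = 24649 + 281665 = 306314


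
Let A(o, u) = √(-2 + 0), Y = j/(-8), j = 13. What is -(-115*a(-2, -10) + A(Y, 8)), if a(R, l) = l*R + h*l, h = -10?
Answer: 13800 - I*√2 ≈ 13800.0 - 1.4142*I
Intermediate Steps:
a(R, l) = -10*l + R*l (a(R, l) = l*R - 10*l = R*l - 10*l = -10*l + R*l)
Y = -13/8 (Y = 13/(-8) = 13*(-⅛) = -13/8 ≈ -1.6250)
A(o, u) = I*√2 (A(o, u) = √(-2) = I*√2)
-(-115*a(-2, -10) + A(Y, 8)) = -(-(-1150)*(-10 - 2) + I*√2) = -(-(-1150)*(-12) + I*√2) = -(-115*120 + I*√2) = -(-13800 + I*√2) = 13800 - I*√2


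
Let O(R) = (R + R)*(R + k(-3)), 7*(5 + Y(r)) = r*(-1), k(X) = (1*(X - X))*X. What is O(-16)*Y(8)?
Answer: -22016/7 ≈ -3145.1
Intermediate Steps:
k(X) = 0 (k(X) = (1*0)*X = 0*X = 0)
Y(r) = -5 - r/7 (Y(r) = -5 + (r*(-1))/7 = -5 + (-r)/7 = -5 - r/7)
O(R) = 2*R**2 (O(R) = (R + R)*(R + 0) = (2*R)*R = 2*R**2)
O(-16)*Y(8) = (2*(-16)**2)*(-5 - 1/7*8) = (2*256)*(-5 - 8/7) = 512*(-43/7) = -22016/7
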